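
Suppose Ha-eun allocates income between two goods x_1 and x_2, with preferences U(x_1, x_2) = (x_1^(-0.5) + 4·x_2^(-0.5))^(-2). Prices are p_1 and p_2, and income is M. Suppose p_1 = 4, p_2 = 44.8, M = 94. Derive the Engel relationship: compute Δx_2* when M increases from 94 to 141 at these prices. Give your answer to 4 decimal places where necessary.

Δx_2* = 0.8911

MRS = MU_x_1/MU_x_2 = (1/4)·(x_2/x_1)^(1.5). Set equal to p_1/p_2.
Solve for the ratio: x_2/x_1 = [4·p_1/p_2]^(2/3).
Substitute x_2 = (x_2/x_1)·x_1 into the budget: x_1* = M/(p_1 + p_2·(x_2/x_1)).
Numerically x_2/x_1 = 0.503378, so x_1* = 94/(4 + 44.8·0.503378) = 3.5403 and x_2* = 0.503378·3.5403 = 1.7821.
At M' = 141: x_2* = 2.6732. Change: 2.6732 − 1.7821 = 0.8911.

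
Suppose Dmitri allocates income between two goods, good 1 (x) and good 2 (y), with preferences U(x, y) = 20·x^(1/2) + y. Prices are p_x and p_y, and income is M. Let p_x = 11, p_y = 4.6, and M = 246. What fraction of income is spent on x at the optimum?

Utility is quasi-linear in y; the FOC for x is 10/√x = p_x/p_y.
Thus x* = (10·p_y/p_x)² — independent of M — with the rest of income spent on y.
Plugging in: x* = (10·4.6/11)² = 17.4876, y* = 11.6601.
Expenditure on x: 11·17.4876 = 192.3636; share = 0.782.

share on x = 0.782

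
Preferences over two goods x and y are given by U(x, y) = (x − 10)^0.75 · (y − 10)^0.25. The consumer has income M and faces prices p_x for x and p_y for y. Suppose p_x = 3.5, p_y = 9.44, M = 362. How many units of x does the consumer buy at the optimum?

x* = 59.8429

Let x' = x−10, y' = y−10. MRS = 3·y'/x' = p_x/p_y.
Substituting into the budget: x* = 10 + 0.75·(M − 10·p_x − 10·p_y)/p_x, and y* = 10 + 0.25·(…)/p_y.
Discretionary income = 362 − 10·3.5 − 10·9.44 = 232.6; x* = 10 + 0.75·232.6/3.5 = 59.8429.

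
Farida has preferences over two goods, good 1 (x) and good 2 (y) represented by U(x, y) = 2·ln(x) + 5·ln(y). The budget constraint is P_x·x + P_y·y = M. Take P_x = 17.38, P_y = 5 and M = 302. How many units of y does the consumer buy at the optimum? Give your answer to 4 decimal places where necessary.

Tangency: MRS = (2/5)·y/x = P_x/P_y.
Rearranging, P_y·y = (5/2)·P_x·x. Substituting into the budget gives P_x·x·(1 + (5/2)) = M.
Demand: x*(P_x,P_y,M) = 2/7·M/P_x and y* = 5/7·M/P_y.
At P_x=17.38, P_y=5, M=302: y* = 5/7·302/5 = 43.1429.

y* = 43.1429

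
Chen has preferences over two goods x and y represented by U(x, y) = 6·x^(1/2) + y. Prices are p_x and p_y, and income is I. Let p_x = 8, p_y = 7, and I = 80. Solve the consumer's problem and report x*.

x* = 6.8906

MU_x = 3/√x, MU_y = 1. Tangency: 3/√x = p_x/p_y.
Thus x* = (3·p_y/p_x)² — independent of I — with the rest of income spent on y.
Plugging in: x* = (3·7/8)² = 6.8906.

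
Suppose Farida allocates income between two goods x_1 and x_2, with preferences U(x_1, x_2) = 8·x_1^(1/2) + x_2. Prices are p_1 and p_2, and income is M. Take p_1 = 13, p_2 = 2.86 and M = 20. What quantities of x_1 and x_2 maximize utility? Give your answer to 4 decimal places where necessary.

x_1* = 0.7744, x_2* = 3.473

Plugging in: x_1* = (4·2.86/13)² = 0.7744, x_2* = 3.473.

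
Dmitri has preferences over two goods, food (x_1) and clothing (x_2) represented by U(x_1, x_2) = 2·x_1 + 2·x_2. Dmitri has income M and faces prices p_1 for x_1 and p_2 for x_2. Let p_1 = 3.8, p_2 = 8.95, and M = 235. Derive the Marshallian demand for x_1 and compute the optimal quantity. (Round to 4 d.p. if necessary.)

x_1* = 61.8421

Perfect substitutes: compare marginal utility per dollar. 2/p_1 vs 2/p_2 → 0.5263 vs 0.2235.
x_1 gives more utility per dollar, so spend all income on x_1: x_1* = M/p_1, x_2* = 0.
Numerically: x_1* = 61.8421, x_2* = 0.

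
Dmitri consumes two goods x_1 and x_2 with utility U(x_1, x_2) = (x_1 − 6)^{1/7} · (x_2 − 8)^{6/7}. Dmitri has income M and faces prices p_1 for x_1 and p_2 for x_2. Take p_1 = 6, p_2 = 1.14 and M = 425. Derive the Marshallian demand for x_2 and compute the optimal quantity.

Substituting into the budget: x_1* = 6 + 1/7·(M − 6·p_1 − 8·p_2)/p_1, and x_2* = 8 + 6/7·(…)/p_2.
Discretionary income = 425 − 6·6 − 8·1.14 = 379.88; x_2* = 8 + 6/7·379.88/1.14 = 293.6241.

x_2* = 293.6241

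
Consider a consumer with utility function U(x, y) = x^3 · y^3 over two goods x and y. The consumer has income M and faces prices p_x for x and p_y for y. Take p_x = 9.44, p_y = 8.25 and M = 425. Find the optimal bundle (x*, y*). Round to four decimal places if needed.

The MRS is y/x. Set MRS = p_x/p_y.
Rearranging, p_y·y = p_x·x. Substituting into the budget gives p_x·x·(1 + 1) = M.
Demand: x*(p_x,p_y,M) = 0.5·M/p_x and y* = 0.5·M/p_y.
At p_x=9.44, p_y=8.25, M=425: x* = 0.5·425/9.44 = 22.5106, y* = 25.7576.

x* = 22.5106, y* = 25.7576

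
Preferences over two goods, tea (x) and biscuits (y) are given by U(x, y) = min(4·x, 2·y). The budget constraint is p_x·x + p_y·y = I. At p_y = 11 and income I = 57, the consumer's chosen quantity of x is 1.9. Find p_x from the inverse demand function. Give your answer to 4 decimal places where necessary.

p_x = 8

With perfect complements, no substitution: consume in ratio x:y = 2:4.
Budget: p_x·x + p_y·2·x = I, so (2·p_x + 4·p_y)·x = 2·I.
Demand: x*(p_x,p_y,I) = 2·I/(2·p_x + 4·p_y), y* = 4·I/(2·p_x + 4·p_y).
Set x* = 1.9 in the demand function and solve for p_x: p_x = 8.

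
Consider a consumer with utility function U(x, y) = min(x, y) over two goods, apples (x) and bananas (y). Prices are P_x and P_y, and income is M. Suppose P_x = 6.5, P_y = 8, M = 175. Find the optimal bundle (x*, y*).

x* = 12.069, y* = 12.069

With perfect complements, no substitution: consume in ratio x:y = 1:1.
Budget: P_x·x + P_y·x = M, so (P_x + P_y)·x = M.
Demand: x*(P_x,P_y,M) = M/(P_x + P_y), y* = M/(P_x + P_y).
Here 6.5 + 8 = 14.5, giving x* = 12.069 and y* = 12.069.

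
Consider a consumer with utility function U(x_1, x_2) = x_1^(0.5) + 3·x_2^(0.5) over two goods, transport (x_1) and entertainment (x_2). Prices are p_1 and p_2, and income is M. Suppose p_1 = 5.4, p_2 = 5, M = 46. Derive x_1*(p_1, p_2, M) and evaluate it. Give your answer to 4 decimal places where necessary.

x_1* = 0.7946

MU_x_1 ∝ x_1^(-0.5), MU_x_2 ∝ 3·x_2^(-0.5), so MRS = (1/3)·(x_2/x_1)^(0.5) = p_1/p_2.
Hence x_2/x_1 = (3·p_1/p_2)^(1/(0.5)), i.e. raised to the 2 power.
With the ratio pinned down, the budget gives x_1* = M/(p_1 + p_2·(x_2/x_1)) and x_2* = (x_2/x_1)·x_1*.
Numerically x_2/x_1 = 10.4976, so x_1* = 46/(5.4 + 5·10.4976) = 0.7946.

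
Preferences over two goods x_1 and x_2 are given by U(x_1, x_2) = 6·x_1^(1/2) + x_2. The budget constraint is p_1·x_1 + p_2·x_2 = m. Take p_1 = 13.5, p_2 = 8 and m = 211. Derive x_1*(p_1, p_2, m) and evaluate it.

MU_x_1 = 3/√x_1, MU_x_2 = 1. Tangency: 3/√x_1 = p_1/p_2.
Thus x_1* = (3·p_2/p_1)² — independent of m — with the rest of income spent on x_2.
Plugging in: x_1* = (3·8/13.5)² = 3.1605.

x_1* = 3.1605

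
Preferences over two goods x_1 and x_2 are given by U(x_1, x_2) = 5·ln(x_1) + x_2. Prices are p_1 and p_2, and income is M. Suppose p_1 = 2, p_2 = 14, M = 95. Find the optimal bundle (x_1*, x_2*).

Set MRS = p_1/p_2: (5/x_1)/1 = p_1/p_2.
So x_1*(p_1,p_2) = 5·p_2/p_1, independent of income; and x_2* = (M − 5·p_2)/p_2.
At the given prices: x_1* = 5·14/2 = 35, and x_2* = 1.7857.

x_1* = 35, x_2* = 1.7857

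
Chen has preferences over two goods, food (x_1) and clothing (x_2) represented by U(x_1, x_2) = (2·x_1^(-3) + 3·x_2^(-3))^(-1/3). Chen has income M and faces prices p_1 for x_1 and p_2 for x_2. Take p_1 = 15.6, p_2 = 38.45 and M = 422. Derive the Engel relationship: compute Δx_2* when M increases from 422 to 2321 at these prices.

From the CES first-order condition, (2/3)·(x_2/x_1)^(4) = p_1/p_2.
Hence x_2/x_1 = ((3/2)·p_1/p_2)^(1/(4)), i.e. raised to the 0.25 power.
Substitute x_2 = (x_2/x_1)·x_1 into the budget: x_1* = M/(p_1 + p_2·(x_2/x_1)).
Numerically x_2/x_1 = 0.883242, so x_1* = 422/(15.6 + 38.45·0.883242) = 8.5148 and x_2* = 0.883242·8.5148 = 7.5206.
At M' = 2321: x_2* = 41.3636. Change: 41.3636 − 7.5206 = 33.8429.

Δx_2* = 33.8429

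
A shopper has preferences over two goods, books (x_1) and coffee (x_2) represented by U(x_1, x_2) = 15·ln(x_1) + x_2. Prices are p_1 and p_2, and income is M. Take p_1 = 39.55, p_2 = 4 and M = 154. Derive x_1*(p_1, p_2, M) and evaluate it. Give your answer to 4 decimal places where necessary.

So x_1*(p_1,p_2) = 15·p_2/p_1, independent of income; and x_2* = (M − 15·p_2)/p_2.
At the given prices: x_1* = 15·4/39.55 = 1.5171.

x_1* = 1.5171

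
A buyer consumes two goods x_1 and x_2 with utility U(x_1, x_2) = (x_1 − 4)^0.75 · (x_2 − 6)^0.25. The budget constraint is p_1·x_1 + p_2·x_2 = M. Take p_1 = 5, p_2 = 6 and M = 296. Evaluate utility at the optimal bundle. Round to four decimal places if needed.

V = 26.1353

Let x_1' = x_1−4, x_2' = x_2−6. MRS = 3·x_2'/x_1' = p_1/p_2.
Substituting into the budget: x_1* = 4 + 0.75·(M − 4·p_1 − 6·p_2)/p_1, and x_2* = 6 + 0.25·(…)/p_2.
Discretionary income = 296 − 4·5 − 6·6 = 240; x_1* = 4 + 0.75·240/5 = 40; x_2* = 6 + 0.25·240/6 = 16.
Utility at the optimum: U(40, 16) = 26.1353.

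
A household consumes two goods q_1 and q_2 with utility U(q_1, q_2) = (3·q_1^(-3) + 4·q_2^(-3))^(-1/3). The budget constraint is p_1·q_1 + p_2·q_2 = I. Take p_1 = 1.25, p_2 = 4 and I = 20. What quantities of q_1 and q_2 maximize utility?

q_1* = 4.4806, q_2* = 3.5998

From the CES first-order condition, (3/4)·(q_2/q_1)^(4) = p_1/p_2.
Hence q_2/q_1 = ((4/3)·p_1/p_2)^(1/(4)), i.e. raised to the 0.25 power.
With the ratio pinned down, the budget gives q_1* = I/(p_1 + p_2·(q_2/q_1)) and q_2* = (q_2/q_1)·q_1*.
Numerically q_2/q_1 = 0.803428, so q_1* = 20/(1.25 + 4·0.803428) = 4.4806 and q_2* = 0.803428·4.4806 = 3.5998.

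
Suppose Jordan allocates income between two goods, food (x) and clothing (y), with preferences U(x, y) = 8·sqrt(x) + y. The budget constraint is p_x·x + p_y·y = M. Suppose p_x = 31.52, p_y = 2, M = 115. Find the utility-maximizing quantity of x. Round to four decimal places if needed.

Set MRS = p_x/p_y: 4·x^(−1/2) = p_x/p_y.
Solve: √x = 4·p_y/p_x, so x*(p_x,p_y) = (4·p_y/p_x)², and y* = (M − p_x·x*)/p_y.
Plugging in: x* = (4·2/31.52)² = 0.0644.

x* = 0.0644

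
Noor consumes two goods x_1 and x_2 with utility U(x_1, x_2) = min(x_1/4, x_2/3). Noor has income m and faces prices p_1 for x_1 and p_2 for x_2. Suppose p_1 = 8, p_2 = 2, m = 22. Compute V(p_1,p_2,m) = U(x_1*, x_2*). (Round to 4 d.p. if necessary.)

V = 0.5789

With perfect complements, no substitution: consume in ratio x_1:x_2 = 4:3.
Budget: p_1·x_1 + p_2·(3/4)·x_1 = m, so (4·p_1 + 3·p_2)·x_1 = 4·m.
Demand: x_1*(p_1,p_2,m) = 4·m/(4·p_1 + 3·p_2), x_2* = 3·m/(4·p_1 + 3·p_2).
Here 4·8 + 3·2 = 38, giving x_1* = 2.3158 and x_2* = 1.7368.
Utility at the optimum: U(2.3158, 1.7368) = 0.5789.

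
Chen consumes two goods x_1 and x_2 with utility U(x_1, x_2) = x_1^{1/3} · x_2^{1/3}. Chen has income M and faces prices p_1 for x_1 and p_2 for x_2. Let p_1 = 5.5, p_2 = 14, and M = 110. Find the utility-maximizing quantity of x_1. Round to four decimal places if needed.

x_1* = 10

MU_x_1/MU_x_2 = (1/3·x_2)/(1/3·x_1); tangency sets this equal to p_1/p_2.
So 1/3·p_2·x_2 = 1/3·p_1·x_1; combined with the budget, a share 0.5 of income goes to x_1.
Demand: x_1*(p_1,p_2,M) = 0.5·M/p_1 and x_2* = 0.5·M/p_2.
At p_1=5.5, p_2=14, M=110: x_1* = 0.5·110/5.5 = 10.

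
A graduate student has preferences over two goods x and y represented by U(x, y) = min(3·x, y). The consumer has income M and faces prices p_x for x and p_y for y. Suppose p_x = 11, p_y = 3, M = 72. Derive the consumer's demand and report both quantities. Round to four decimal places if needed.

With perfect complements, no substitution: consume in ratio x:y = 1:3.
Budget: p_x·x + p_y·3·x = M, so (p_x + 3·p_y)·x = M.
Demand: x*(p_x,p_y,M) = M/(p_x + 3·p_y), y* = 3·M/(p_x + 3·p_y).
Here 11 + 3·3 = 20, giving x* = 3.6 and y* = 10.8.

x* = 3.6, y* = 10.8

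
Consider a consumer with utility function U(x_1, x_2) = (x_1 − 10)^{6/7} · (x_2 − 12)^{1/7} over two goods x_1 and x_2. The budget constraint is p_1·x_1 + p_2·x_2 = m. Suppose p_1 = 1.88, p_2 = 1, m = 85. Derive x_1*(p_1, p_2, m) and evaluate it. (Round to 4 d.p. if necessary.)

MRS = 6·(x_2−12)/(x_1−10). Tangency with p_1/p_2 gives x_2−12 = (1/6)·(p_1/p_2)·(x_1−10).
After buying the subsistence bundle (10, 12), a share 6/7 of the remaining income goes to x_1: x_1* = 10 + 6/7·(m − 10p_1 − 12p_2)/p_1.
Discretionary income = 85 − 10·1.88 − 12·1 = 54.2; x_1* = 10 + 6/7·54.2/1.88 = 34.7112.

x_1* = 34.7112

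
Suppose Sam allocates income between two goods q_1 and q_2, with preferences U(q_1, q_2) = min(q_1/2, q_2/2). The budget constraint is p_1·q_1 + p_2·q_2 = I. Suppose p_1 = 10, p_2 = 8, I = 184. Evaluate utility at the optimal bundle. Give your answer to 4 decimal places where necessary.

V = 5.1111

Demand: q_1*(p_1,p_2,I) = 2·I/(2·p_1 + 2·p_2), q_2* = 2·I/(2·p_1 + 2·p_2).
Here 2·10 + 2·8 = 36, giving q_1* = 10.2222 and q_2* = 10.2222.
Utility at the optimum: U(10.2222, 10.2222) = 5.1111.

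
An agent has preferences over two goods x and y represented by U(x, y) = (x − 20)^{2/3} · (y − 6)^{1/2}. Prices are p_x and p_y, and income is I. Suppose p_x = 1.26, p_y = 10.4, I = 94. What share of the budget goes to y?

Let x' = x−20, y' = y−6. MRS = (4/3)·y'/x' = p_x/p_y.
Substituting into the budget: x* = 20 + 4/7·(I − 20·p_x − 6·p_y)/p_x, and y* = 6 + 3/7·(…)/p_y.
Discretionary income = 94 − 20·1.26 − 6·10.4 = 6.4; x* = 20 + 4/7·6.4/1.26 = 22.9025; y* = 6 + 3/7·6.4/10.4 = 6.2637.
Expenditure on y: 10.4·6.2637 = 65.1429; share = 0.693.

share on y = 0.693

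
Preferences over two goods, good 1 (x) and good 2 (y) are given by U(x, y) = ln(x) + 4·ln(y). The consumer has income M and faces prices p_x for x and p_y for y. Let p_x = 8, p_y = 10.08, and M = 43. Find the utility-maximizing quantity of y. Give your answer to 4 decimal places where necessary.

y* = 3.4127

Demand: x*(p_x,p_y,M) = 0.2·M/p_x and y* = 0.8·M/p_y.
At p_x=8, p_y=10.08, M=43: y* = 0.8·43/10.08 = 3.4127.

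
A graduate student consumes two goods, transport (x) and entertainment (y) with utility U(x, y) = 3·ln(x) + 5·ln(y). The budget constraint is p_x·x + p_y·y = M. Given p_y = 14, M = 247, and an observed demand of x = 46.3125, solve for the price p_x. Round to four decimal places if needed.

The MRS is (3/5)·y/x. Set MRS = p_x/p_y.
Rearranging, p_y·y = (5/3)·p_x·x. Substituting into the budget gives p_x·x·(1 + (5/3)) = M.
Demand: x*(p_x,p_y,M) = 0.375·M/p_x and y* = 0.625·M/p_y.
Set x* = 46.3125 in the demand function and solve for p_x: p_x = 2.

p_x = 2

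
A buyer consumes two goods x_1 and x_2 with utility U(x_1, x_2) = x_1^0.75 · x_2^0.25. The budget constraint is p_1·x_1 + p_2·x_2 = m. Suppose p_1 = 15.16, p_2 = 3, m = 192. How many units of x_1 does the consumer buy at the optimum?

Demand: x_1*(p_1,p_2,m) = 0.75·m/p_1 and x_2* = 0.25·m/p_2.
At p_1=15.16, p_2=3, m=192: x_1* = 0.75·192/15.16 = 9.4987.

x_1* = 9.4987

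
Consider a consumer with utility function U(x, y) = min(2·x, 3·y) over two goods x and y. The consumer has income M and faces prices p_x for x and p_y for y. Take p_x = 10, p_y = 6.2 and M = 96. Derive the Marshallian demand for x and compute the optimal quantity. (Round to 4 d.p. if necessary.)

x* = 6.7925

Demand: x*(p_x,p_y,M) = 3·M/(3·p_x + 2·p_y), y* = 2·M/(3·p_x + 2·p_y).
Here 3·10 + 2·6.2 = 42.4, giving x* = 6.7925.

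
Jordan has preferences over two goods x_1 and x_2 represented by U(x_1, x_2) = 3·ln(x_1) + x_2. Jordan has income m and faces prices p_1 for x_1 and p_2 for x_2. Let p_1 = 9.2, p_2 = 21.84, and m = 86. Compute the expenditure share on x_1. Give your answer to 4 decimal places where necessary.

share on x_1 = 0.7619

At the given prices: x_1* = 3·21.84/9.2 = 7.1217, and x_2* = 0.9377.
Expenditure on x_1: 9.2·7.1217 = 65.52; share = 0.7619.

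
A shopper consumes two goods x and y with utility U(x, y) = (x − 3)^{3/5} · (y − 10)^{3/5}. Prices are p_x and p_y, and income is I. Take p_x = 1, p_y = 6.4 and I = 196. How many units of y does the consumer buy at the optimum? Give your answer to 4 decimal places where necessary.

MRS = (y−10)/(x−3). Tangency with p_x/p_y gives y−10 = (p_x/p_y)·(x−3).
After buying the subsistence bundle (3, 10), a share 0.5 of the remaining income goes to x: x* = 3 + 0.5·(I − 3p_x − 10p_y)/p_x.
Discretionary income = 196 − 3·1 − 10·6.4 = 129; y* = 10 + 0.5·129/6.4 = 20.0781.

y* = 20.0781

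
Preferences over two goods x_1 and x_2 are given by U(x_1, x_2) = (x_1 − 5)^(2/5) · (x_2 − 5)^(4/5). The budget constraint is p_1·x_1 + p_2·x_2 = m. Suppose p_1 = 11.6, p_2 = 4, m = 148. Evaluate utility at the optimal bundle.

This is Cobb-Douglas in (x_1−5, x_2−5): tangency gives 0.4·p_2·(x_2−5) = 0.8·p_1·(x_1−5).
Substituting into the budget: x_1* = 5 + 1/3·(m − 5·p_1 − 5·p_2)/p_1, and x_2* = 5 + 2/3·(…)/p_2.
Discretionary income = 148 − 5·11.6 − 5·4 = 70; x_1* = 5 + 1/3·70/11.6 = 7.0115; x_2* = 5 + 2/3·70/4 = 16.6667.
Utility at the optimum: U(7.0115, 16.6667) = 9.4398.

V = 9.4398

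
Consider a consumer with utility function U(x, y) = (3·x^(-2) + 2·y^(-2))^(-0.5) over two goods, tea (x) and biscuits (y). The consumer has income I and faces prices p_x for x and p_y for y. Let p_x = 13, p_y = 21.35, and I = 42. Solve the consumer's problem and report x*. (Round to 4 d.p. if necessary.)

x* = 1.4579

Substitute y = (y/x)·x into the budget: x* = I/(p_x + p_y·(y/x)).
Numerically y/x = 0.740431, so x* = 42/(13 + 21.35·0.740431) = 1.4579.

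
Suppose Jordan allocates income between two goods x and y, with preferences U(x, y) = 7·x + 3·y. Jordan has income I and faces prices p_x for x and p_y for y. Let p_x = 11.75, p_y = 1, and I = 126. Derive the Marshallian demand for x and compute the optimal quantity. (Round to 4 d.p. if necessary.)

Perfect substitutes: compare marginal utility per dollar. 7/p_x vs 3/p_y → 0.5957 vs 3.
y gives more utility per dollar, so spend all income on y: y* = I/p_y, x* = 0.
Numerically: x* = 0, y* = 126.

x* = 0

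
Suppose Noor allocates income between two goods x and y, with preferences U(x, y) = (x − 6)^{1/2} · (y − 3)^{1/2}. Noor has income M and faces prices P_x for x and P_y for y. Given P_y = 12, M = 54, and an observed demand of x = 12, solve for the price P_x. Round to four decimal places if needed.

P_x = 1

This is Cobb-Douglas in (x−6, y−3): tangency gives 0.5·P_y·(y−3) = 0.5·P_x·(x−6).
Substituting into the budget: x* = 6 + 0.5·(M − 6·P_x − 3·P_y)/P_x, and y* = 3 + 0.5·(…)/P_y.
Set x* = 12 in the demand function and solve for P_x: P_x = 1.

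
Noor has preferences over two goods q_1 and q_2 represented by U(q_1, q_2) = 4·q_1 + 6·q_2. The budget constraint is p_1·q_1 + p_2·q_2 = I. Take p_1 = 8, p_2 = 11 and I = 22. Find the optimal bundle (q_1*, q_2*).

Perfect substitutes: compare marginal utility per dollar. 4/p_1 vs 6/p_2 → 0.5 vs 0.5455.
q_2 gives more utility per dollar, so spend all income on q_2: q_2* = I/p_2, q_1* = 0.
Numerically: q_1* = 0, q_2* = 2.

q_1* = 0, q_2* = 2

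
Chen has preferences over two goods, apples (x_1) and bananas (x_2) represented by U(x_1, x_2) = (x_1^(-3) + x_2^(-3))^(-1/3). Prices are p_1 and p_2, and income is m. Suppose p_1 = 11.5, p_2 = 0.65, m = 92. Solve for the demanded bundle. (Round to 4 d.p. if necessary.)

MU_x_1 ∝ x_1^(-4), MU_x_2 ∝ x_2^(-4), so MRS = (x_2/x_1)^(4) = p_1/p_2.
Solve for the ratio: x_2/x_1 = [p_1/p_2]^(0.25).
Substitute x_2 = (x_2/x_1)·x_1 into the budget: x_1* = m/(p_1 + p_2·(x_2/x_1)).
Numerically x_2/x_1 = 2.050908, so x_1* = 92/(11.5 + 0.65·2.050908) = 7.169 and x_2* = 2.050908·7.169 = 14.7029.

x_1* = 7.169, x_2* = 14.7029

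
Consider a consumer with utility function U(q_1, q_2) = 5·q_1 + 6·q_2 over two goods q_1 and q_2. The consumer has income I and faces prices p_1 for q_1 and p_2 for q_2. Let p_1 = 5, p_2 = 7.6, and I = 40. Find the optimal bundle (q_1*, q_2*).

q_1 gives more utility per dollar, so spend all income on q_1: q_1* = I/p_1, q_2* = 0.
Numerically: q_1* = 8, q_2* = 0.

q_1* = 8, q_2* = 0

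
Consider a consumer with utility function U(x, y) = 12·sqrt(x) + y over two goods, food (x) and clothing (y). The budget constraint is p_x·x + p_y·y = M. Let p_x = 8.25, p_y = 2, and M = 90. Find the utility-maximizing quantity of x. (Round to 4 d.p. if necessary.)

Utility is quasi-linear in y; the FOC for x is 6/√x = p_x/p_y.
Thus x* = (6·p_y/p_x)² — independent of M — with the rest of income spent on y.
Plugging in: x* = (6·2/8.25)² = 2.1157.

x* = 2.1157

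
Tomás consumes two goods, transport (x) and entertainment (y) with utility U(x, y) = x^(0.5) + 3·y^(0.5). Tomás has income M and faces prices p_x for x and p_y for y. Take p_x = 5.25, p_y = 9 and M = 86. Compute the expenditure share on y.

MRS = MU_x/MU_y = (1/3)·(y/x)^(0.5). Set equal to p_x/p_y.
Hence y/x = (3·p_x/p_y)^(1/(0.5)), i.e. raised to the 2 power.
Substitute y = (y/x)·x into the budget: x* = M/(p_x + p_y·(y/x)).
Numerically y/x = 3.0625, so x* = 86/(5.25 + 9·3.0625) = 2.621 and y* = 3.0625·2.621 = 8.0267.
Expenditure on y: 9·8.0267 = 72.24; share = 0.84.

share on y = 0.84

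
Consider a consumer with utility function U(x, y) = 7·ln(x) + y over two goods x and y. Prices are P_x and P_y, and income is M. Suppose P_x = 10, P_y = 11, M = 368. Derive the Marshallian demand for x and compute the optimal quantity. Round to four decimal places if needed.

MU_x = 7/x, MU_y = 1. Tangency: 7/x = P_x/P_y.
So x*(P_x,P_y) = 7·P_y/P_x, independent of income; and y* = (M − 7·P_y)/P_y.
At the given prices: x* = 7·11/10 = 7.7.

x* = 7.7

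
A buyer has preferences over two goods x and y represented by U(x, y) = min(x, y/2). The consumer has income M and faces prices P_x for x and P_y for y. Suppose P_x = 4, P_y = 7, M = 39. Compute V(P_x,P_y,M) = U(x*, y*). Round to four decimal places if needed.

V = 2.1667

Leontief preferences: the optimum is at the kink where x/1 = y/2, i.e. y = 2·x.
Budget: P_x·x + P_y·2·x = M, so (P_x + 2·P_y)·x = M.
Demand: x*(P_x,P_y,M) = M/(P_x + 2·P_y), y* = 2·M/(P_x + 2·P_y).
Here 4 + 2·7 = 18, giving x* = 2.1667 and y* = 4.3333.
Utility at the optimum: U(2.1667, 4.3333) = 2.1667.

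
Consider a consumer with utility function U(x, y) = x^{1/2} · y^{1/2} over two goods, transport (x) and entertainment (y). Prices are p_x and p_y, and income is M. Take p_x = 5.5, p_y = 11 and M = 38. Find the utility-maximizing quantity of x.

Tangency: MRS = y/x = p_x/p_y.
Rearranging, p_y·y = p_x·x. Substituting into the budget gives p_x·x·(1 + 1) = M.
Demand: x*(p_x,p_y,M) = 0.5·M/p_x and y* = 0.5·M/p_y.
At p_x=5.5, p_y=11, M=38: x* = 0.5·38/5.5 = 3.4545.

x* = 3.4545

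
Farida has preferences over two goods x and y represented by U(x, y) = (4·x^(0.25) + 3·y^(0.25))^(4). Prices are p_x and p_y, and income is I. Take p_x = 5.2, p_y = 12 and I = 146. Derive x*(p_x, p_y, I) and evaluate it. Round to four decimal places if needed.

x* = 18.5247

MRS = MU_x/MU_y = (4/3)·(y/x)^(0.75). Set equal to p_x/p_y.
Hence y/x = ((3/4)·p_x/p_y)^(1/(0.75)), i.e. raised to the 4/3 power.
Substitute y = (y/x)·x into the budget: x* = I/(p_x + p_y·(y/x)).
Numerically y/x = 0.223449, so x* = 146/(5.2 + 12·0.223449) = 18.5247.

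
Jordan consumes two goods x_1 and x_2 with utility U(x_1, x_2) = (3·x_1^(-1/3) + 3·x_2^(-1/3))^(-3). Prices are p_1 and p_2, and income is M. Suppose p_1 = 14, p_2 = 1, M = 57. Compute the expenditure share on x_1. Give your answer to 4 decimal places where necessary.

share on x_1 = 0.6592

From the CES first-order condition, (x_2/x_1)^(4/3) = p_1/p_2.
Hence x_2/x_1 = (p_1/p_2)^(1/(4/3)), i.e. raised to the 0.75 power.
Substitute x_2 = (x_2/x_1)·x_1 into the budget: x_1* = M/(p_1 + p_2·(x_2/x_1)).
Numerically x_2/x_1 = 7.237624, so x_1* = 57/(14 + 1·7.237624) = 2.6839 and x_2* = 7.237624·2.6839 = 19.4252.
Expenditure on x_1: 14·2.6839 = 37.5748; share = 0.6592.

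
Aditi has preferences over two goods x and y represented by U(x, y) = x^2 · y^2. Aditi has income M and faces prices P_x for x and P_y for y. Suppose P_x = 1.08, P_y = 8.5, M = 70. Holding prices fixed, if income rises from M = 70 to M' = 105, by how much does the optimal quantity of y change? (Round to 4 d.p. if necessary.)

Δy* = 2.0588

MU_x/MU_y = (2·y)/(2·x); tangency sets this equal to P_x/P_y.
Rearranging, P_y·y = P_x·x. Substituting into the budget gives P_x·x·(1 + 1) = M.
Demand: x*(P_x,P_y,M) = 0.5·M/P_x and y* = 0.5·M/P_y.
At P_x=1.08, P_y=8.5, M=70: y* = 0.5·70/8.5 = 4.1176.
At M' = 105: y* = 6.1765. Change: 6.1765 − 4.1176 = 2.0588.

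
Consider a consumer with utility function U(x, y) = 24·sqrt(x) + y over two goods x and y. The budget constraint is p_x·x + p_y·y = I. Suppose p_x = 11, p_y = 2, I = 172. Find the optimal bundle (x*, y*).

Set MRS = p_x/p_y: 12·x^(−1/2) = p_x/p_y.
Solve: √x = 12·p_y/p_x, so x*(p_x,p_y) = (12·p_y/p_x)², and y* = (I − p_x·x*)/p_y.
Plugging in: x* = (12·2/11)² = 4.7603, y* = 59.8182.

x* = 4.7603, y* = 59.8182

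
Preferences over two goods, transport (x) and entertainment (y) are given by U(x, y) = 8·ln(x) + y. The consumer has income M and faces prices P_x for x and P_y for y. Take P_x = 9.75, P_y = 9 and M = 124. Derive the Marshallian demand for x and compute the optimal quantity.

MU_x = 8/x, MU_y = 1. Tangency: 8/x = P_x/P_y.
So x*(P_x,P_y) = 8·P_y/P_x, independent of income; and y* = (M − 8·P_y)/P_y.
At the given prices: x* = 8·9/9.75 = 7.3846.

x* = 7.3846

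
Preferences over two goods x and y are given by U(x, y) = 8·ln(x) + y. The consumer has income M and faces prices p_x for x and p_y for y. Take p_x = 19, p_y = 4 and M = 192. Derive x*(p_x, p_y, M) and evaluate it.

x* = 1.6842

MU_x = 8/x, MU_y = 1. Tangency: 8/x = p_x/p_y.
So x*(p_x,p_y) = 8·p_y/p_x, independent of income; and y* = (M − 8·p_y)/p_y.
At the given prices: x* = 8·4/19 = 1.6842.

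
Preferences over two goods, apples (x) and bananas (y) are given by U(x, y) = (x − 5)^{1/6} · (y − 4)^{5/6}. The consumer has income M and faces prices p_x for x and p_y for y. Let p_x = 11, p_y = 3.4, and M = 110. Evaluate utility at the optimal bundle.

V = 6.3806

This is Cobb-Douglas in (x−5, y−4): tangency gives 1/6·p_y·(y−4) = 5/6·p_x·(x−5).
After buying the subsistence bundle (5, 4), a share 1/6 of the remaining income goes to x: x* = 5 + 1/6·(M − 5p_x − 4p_y)/p_x.
Discretionary income = 110 − 5·11 − 4·3.4 = 41.4; x* = 5 + 1/6·41.4/11 = 5.6273; y* = 4 + 5/6·41.4/3.4 = 14.1471.
Utility at the optimum: U(5.6273, 14.1471) = 6.3806.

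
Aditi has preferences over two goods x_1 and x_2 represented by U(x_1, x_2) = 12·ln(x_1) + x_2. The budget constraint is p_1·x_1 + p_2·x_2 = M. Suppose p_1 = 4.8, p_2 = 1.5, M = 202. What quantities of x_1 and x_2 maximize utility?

x_1* = 3.75, x_2* = 122.6667

MU_x_1 = 12/x_1, MU_x_2 = 1. Tangency: 12/x_1 = p_1/p_2.
So x_1*(p_1,p_2) = 12·p_2/p_1, independent of income; and x_2* = (M − 12·p_2)/p_2.
At the given prices: x_1* = 12·1.5/4.8 = 3.75, and x_2* = 122.6667.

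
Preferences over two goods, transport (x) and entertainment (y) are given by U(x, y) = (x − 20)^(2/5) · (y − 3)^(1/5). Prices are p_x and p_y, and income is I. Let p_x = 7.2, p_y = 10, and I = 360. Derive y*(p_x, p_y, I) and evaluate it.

Substituting into the budget: x* = 20 + 2/3·(I − 20·p_x − 3·p_y)/p_x, and y* = 3 + 1/3·(…)/p_y.
Discretionary income = 360 − 20·7.2 − 3·10 = 186; y* = 3 + 1/3·186/10 = 9.2.

y* = 9.2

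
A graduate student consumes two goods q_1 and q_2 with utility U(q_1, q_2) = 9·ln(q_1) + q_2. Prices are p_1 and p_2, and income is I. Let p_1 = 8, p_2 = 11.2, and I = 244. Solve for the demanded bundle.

Set MRS = p_1/p_2: (9/q_1)/1 = p_1/p_2.
So q_1*(p_1,p_2) = 9·p_2/p_1, independent of income; and q_2* = (I − 9·p_2)/p_2.
At the given prices: q_1* = 9·11.2/8 = 12.6, and q_2* = 12.7857.

q_1* = 12.6, q_2* = 12.7857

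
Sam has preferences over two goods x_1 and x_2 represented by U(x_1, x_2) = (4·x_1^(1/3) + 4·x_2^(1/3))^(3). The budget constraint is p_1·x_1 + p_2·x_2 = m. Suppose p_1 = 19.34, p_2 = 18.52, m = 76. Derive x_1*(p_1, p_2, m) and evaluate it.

MU_x_1 ∝ 4·x_1^(-2/3), MU_x_2 ∝ 4·x_2^(-2/3), so MRS = (x_2/x_1)^(2/3) = p_1/p_2.
Hence x_2/x_1 = (p_1/p_2)^(1/(2/3)), i.e. raised to the 1.5 power.
With the ratio pinned down, the budget gives x_1* = m/(p_1 + p_2·(x_2/x_1)) and x_2* = (x_2/x_1)·x_1*.
Numerically x_2/x_1 = 1.067145, so x_1* = 76/(19.34 + 18.52·1.067145) = 1.9436.

x_1* = 1.9436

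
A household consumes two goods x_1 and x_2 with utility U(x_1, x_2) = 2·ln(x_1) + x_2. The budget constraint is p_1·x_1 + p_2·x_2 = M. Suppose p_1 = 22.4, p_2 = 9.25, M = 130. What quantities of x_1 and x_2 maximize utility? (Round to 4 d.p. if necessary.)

Set MRS = p_1/p_2: (2/x_1)/1 = p_1/p_2.
So x_1*(p_1,p_2) = 2·p_2/p_1, independent of income; and x_2* = (M − 2·p_2)/p_2.
At the given prices: x_1* = 2·9.25/22.4 = 0.8259, and x_2* = 12.0541.

x_1* = 0.8259, x_2* = 12.0541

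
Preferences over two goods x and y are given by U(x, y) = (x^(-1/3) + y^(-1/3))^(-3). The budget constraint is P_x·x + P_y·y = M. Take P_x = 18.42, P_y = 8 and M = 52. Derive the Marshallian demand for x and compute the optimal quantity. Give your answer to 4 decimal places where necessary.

Numerically y/x = 1.869174, so x* = 52/(18.42 + 8·1.869174) = 1.5581.

x* = 1.5581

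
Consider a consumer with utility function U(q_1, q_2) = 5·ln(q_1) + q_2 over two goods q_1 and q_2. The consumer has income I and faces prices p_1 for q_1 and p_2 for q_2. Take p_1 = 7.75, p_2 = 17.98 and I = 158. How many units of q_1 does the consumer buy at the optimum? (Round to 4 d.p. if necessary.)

At the given prices: q_1* = 5·17.98/7.75 = 11.6.

q_1* = 11.6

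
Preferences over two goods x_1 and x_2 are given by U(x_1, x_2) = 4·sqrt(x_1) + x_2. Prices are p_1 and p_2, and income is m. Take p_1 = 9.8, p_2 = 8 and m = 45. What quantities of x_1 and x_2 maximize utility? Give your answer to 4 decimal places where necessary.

x_1* = 2.6656, x_2* = 2.3597

MU_x_1 = 2/√x_1, MU_x_2 = 1. Tangency: 2/√x_1 = p_1/p_2.
Solve: √x_1 = 2·p_2/p_1, so x_1*(p_1,p_2) = (2·p_2/p_1)², and x_2* = (m − p_1·x_1*)/p_2.
Plugging in: x_1* = (2·8/9.8)² = 2.6656, x_2* = 2.3597.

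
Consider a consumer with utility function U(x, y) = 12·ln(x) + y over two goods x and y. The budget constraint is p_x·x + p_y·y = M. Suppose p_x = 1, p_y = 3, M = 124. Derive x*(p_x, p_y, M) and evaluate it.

x* = 36

MU_x = 12/x, MU_y = 1. Tangency: 12/x = p_x/p_y.
So x*(p_x,p_y) = 12·p_y/p_x, independent of income; and y* = (M − 12·p_y)/p_y.
At the given prices: x* = 12·3/1 = 36.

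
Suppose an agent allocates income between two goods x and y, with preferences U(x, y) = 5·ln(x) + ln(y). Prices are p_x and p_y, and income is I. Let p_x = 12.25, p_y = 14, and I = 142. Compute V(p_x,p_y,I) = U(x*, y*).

V = 11.8649

MU_x/MU_y = (5·y)/(x); tangency sets this equal to p_x/p_y.
Rearranging, p_y·y = (1/5)·p_x·x. Substituting into the budget gives p_x·x·(1 + (1/5)) = I.
Demand: x*(p_x,p_y,I) = 5/6·I/p_x and y* = 1/6·I/p_y.
At p_x=12.25, p_y=14, I=142: x* = 5/6·142/12.25 = 9.6599, y* = 1.6905.
Utility at the optimum: U(9.6599, 1.6905) = 11.8649.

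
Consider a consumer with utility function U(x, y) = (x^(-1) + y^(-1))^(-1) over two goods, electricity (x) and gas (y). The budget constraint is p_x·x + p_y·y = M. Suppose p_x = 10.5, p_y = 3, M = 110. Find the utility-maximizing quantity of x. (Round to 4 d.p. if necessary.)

x* = 6.827

MU_x ∝ x^(-2), MU_y ∝ y^(-2), so MRS = (y/x)^(2) = p_x/p_y.
Solve for the ratio: y/x = [p_x/p_y]^(0.5).
With the ratio pinned down, the budget gives x* = M/(p_x + p_y·(y/x)) and y* = (y/x)·x*.
Numerically y/x = 1.870829, so x* = 110/(10.5 + 3·1.870829) = 6.827.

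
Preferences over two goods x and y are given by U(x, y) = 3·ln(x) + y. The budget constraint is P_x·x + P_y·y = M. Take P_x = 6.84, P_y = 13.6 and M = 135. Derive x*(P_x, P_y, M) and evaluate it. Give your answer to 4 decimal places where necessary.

x* = 5.9649

So x*(P_x,P_y) = 3·P_y/P_x, independent of income; and y* = (M − 3·P_y)/P_y.
At the given prices: x* = 3·13.6/6.84 = 5.9649.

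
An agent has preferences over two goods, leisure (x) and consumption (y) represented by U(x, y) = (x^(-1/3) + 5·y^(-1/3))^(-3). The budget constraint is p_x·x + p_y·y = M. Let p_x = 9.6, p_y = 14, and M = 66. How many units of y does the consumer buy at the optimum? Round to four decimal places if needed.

Numerically y/x = 2.519619, so x* = 66/(9.6 + 14·2.519619) = 1.4708 and y* = 2.519619·1.4708 = 3.7058.

y* = 3.7058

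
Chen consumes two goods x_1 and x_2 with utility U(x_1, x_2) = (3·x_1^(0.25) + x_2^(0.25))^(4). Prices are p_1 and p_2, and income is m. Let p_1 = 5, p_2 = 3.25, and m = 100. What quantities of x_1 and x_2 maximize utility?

MU_x_1 ∝ 3·x_1^(-0.75), MU_x_2 ∝ x_2^(-0.75), so MRS = 3·(x_2/x_1)^(0.75) = p_1/p_2.
Solve for the ratio: x_2/x_1 = [(1/3)·p_1/p_2]^(4/3).
With the ratio pinned down, the budget gives x_1* = m/(p_1 + p_2·(x_2/x_1)) and x_2* = (x_2/x_1)·x_1*.
Numerically x_2/x_1 = 0.410475, so x_1* = 100/(5 + 3.25·0.410475) = 15.7877 and x_2* = 0.410475·15.7877 = 6.4805.

x_1* = 15.7877, x_2* = 6.4805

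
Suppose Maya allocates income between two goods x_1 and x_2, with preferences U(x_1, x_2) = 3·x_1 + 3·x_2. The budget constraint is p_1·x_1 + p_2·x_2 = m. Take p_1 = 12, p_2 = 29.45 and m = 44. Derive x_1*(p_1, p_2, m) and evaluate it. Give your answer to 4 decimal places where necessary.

Linear utility — the consumer picks whichever good has higher MU/price: 3/12 = 0.25 vs 3/29.45 = 0.1019.
x_1 gives more utility per dollar, so spend all income on x_1: x_1* = m/p_1, x_2* = 0.
Numerically: x_1* = 3.6667, x_2* = 0.

x_1* = 3.6667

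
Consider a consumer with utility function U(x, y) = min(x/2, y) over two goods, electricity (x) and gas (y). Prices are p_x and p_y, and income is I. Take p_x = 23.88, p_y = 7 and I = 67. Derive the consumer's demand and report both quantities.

x* = 2.447, y* = 1.2235

With perfect complements, no substitution: consume in ratio x:y = 2:1.
Budget: p_x·x + p_y·(1/2)·x = I, so (2·p_x + p_y)·x = 2·I.
Demand: x*(p_x,p_y,I) = 2·I/(2·p_x + p_y), y* = I/(2·p_x + p_y).
Here 2·23.88 + 7 = 54.76, giving x* = 2.447 and y* = 1.2235.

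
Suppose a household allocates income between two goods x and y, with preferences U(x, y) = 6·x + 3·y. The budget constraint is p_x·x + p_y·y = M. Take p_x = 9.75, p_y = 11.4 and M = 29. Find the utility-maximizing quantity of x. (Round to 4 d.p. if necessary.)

x* = 2.9744

Perfect substitutes: compare marginal utility per dollar. 6/p_x vs 3/p_y → 0.6154 vs 0.2632.
x gives more utility per dollar, so spend all income on x: x* = M/p_x, y* = 0.
Numerically: x* = 2.9744, y* = 0.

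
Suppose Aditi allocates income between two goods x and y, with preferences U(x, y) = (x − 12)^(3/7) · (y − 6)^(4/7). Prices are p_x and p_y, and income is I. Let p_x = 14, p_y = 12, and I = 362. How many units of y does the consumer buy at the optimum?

y* = 11.8095

MRS = (3/4)·(y−6)/(x−12). Tangency with p_x/p_y gives y−6 = (4/3)·(p_x/p_y)·(x−12).
Substituting into the budget: x* = 12 + 3/7·(I − 12·p_x − 6·p_y)/p_x, and y* = 6 + 4/7·(…)/p_y.
Discretionary income = 362 − 12·14 − 6·12 = 122; y* = 6 + 4/7·122/12 = 11.8095.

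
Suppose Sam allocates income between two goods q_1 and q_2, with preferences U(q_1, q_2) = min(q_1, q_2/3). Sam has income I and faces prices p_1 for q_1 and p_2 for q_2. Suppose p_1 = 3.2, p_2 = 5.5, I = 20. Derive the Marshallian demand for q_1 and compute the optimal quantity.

With perfect complements, no substitution: consume in ratio q_1:q_2 = 1:3.
Budget: p_1·q_1 + p_2·3·q_1 = I, so (p_1 + 3·p_2)·q_1 = I.
Demand: q_1*(p_1,p_2,I) = I/(p_1 + 3·p_2), q_2* = 3·I/(p_1 + 3·p_2).
Here 3.2 + 3·5.5 = 19.7, giving q_1* = 1.0152.

q_1* = 1.0152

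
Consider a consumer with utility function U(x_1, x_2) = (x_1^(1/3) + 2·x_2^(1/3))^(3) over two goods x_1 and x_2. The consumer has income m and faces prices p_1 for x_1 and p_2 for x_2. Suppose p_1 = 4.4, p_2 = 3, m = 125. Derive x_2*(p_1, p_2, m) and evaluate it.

With the ratio pinned down, the budget gives x_1* = m/(p_1 + p_2·(x_2/x_1)) and x_2* = (x_2/x_1)·x_1*.
Numerically x_2/x_1 = 5.023913, so x_1* = 125/(4.4 + 3·5.023913) = 6.4196 and x_2* = 5.023913·6.4196 = 32.2513.

x_2* = 32.2513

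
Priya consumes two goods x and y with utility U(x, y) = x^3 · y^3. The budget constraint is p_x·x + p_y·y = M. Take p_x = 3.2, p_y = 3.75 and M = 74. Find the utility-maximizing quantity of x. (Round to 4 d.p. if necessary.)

MU_x/MU_y = (3·y)/(3·x); tangency sets this equal to p_x/p_y.
Rearranging, p_y·y = p_x·x. Substituting into the budget gives p_x·x·(1 + 1) = M.
Demand: x*(p_x,p_y,M) = 0.5·M/p_x and y* = 0.5·M/p_y.
At p_x=3.2, p_y=3.75, M=74: x* = 0.5·74/3.2 = 11.5625.

x* = 11.5625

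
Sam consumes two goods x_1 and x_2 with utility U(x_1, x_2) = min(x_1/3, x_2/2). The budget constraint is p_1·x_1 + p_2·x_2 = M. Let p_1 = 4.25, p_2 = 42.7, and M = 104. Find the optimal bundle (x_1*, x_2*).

Leontief preferences: the optimum is at the kink where x_1/3 = x_2/2, i.e. x_2 = (2/3)·x_1.
Budget: p_1·x_1 + p_2·(2/3)·x_1 = M, so (3·p_1 + 2·p_2)·x_1 = 3·M.
Demand: x_1*(p_1,p_2,M) = 3·M/(3·p_1 + 2·p_2), x_2* = 2·M/(3·p_1 + 2·p_2).
Here 3·4.25 + 2·42.7 = 98.15, giving x_1* = 3.1788 and x_2* = 2.1192.

x_1* = 3.1788, x_2* = 2.1192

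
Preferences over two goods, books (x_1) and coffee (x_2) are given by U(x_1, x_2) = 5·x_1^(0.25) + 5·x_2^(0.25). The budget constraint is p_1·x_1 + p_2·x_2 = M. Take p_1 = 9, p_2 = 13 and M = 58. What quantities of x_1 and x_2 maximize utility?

MU_x_1 ∝ 5·x_1^(-0.75), MU_x_2 ∝ 5·x_2^(-0.75), so MRS = (x_2/x_1)^(0.75) = p_1/p_2.
Hence x_2/x_1 = (p_1/p_2)^(1/(0.75)), i.e. raised to the 4/3 power.
With the ratio pinned down, the budget gives x_1* = M/(p_1 + p_2·(x_2/x_1)) and x_2* = (x_2/x_1)·x_1*.
Numerically x_2/x_1 = 0.612443, so x_1* = 58/(9 + 13·0.612443) = 3.4195 and x_2* = 0.612443·3.4195 = 2.0942.

x_1* = 3.4195, x_2* = 2.0942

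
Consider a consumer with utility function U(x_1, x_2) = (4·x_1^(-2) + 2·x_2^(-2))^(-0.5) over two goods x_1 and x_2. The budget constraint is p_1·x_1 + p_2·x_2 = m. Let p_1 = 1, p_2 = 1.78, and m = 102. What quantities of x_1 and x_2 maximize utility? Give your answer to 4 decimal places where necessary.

x_1* = 47.097, x_2* = 30.8444

MU_x_1 ∝ 4·x_1^(-3), MU_x_2 ∝ 2·x_2^(-3), so MRS = 2·(x_2/x_1)^(3) = p_1/p_2.
Hence x_2/x_1 = ((1/2)·p_1/p_2)^(1/(3)), i.e. raised to the 1/3 power.
With the ratio pinned down, the budget gives x_1* = m/(p_1 + p_2·(x_2/x_1)) and x_2* = (x_2/x_1)·x_1*.
Numerically x_2/x_1 = 0.654913, so x_1* = 102/(1 + 1.78·0.654913) = 47.097 and x_2* = 0.654913·47.097 = 30.8444.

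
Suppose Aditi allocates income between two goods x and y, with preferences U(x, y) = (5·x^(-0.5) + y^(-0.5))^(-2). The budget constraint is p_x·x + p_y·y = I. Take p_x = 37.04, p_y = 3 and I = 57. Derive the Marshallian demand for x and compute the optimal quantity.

MU_x ∝ 5·x^(-1.5), MU_y ∝ y^(-1.5), so MRS = 5·(y/x)^(1.5) = p_x/p_y.
Hence y/x = ((1/5)·p_x/p_y)^(1/(1.5)), i.e. raised to the 2/3 power.
Substitute y = (y/x)·x into the budget: x* = I/(p_x + p_y·(y/x)).
Numerically y/x = 1.826921, so x* = 57/(37.04 + 3·1.826921) = 1.3405.

x* = 1.3405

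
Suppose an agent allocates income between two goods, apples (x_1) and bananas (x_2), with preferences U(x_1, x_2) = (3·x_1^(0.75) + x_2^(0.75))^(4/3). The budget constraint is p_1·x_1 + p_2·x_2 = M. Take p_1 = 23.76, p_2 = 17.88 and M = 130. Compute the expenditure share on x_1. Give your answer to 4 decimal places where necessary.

From the CES first-order condition, 3·(x_2/x_1)^(0.25) = p_1/p_2.
Solve for the ratio: x_2/x_1 = [(1/3)·p_1/p_2]^(4).
Substitute x_2 = (x_2/x_1)·x_1 into the budget: x_1* = M/(p_1 + p_2·(x_2/x_1)).
Numerically x_2/x_1 = 0.038497, so x_1* = 130/(23.76 + 17.88·0.038497) = 5.3173 and x_2* = 0.038497·5.3173 = 0.2047.
Expenditure on x_1: 23.76·5.3173 = 126.3399; share = 0.9718.

share on x_1 = 0.9718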